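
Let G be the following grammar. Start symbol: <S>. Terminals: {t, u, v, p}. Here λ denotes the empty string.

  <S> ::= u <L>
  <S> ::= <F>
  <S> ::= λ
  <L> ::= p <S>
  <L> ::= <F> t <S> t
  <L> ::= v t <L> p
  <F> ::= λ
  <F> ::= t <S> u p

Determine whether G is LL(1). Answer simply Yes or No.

No

FIRST(<S>) = {λ, t, u}
FIRST(<L>) = {p, t, v}
FIRST(<F>) = {λ, t}
FOLLOW(<S>) = {$, p, t, u}
FOLLOW(<L>) = {$, p, t, u}
FOLLOW(<F>) = {$, p, t, u}
Cell M[<F>, t] receives both <F> ::= λ and <F> ::= t <S> u p — the grammar is not LL(1).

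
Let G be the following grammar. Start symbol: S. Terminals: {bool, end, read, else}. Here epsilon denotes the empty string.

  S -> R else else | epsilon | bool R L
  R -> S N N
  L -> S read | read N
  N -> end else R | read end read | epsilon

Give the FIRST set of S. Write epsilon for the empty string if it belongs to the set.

FIRST(N): from N->end else R we get {end}; from N->read end read we get {read}; from N->epsilon we get {epsilon}. So FIRST(N) = {epsilon, end, read}.
FIRST(S): from S->R else else we get {bool, else, end, read}; from S->epsilon we get {epsilon}; from S->bool R L we get {bool}. So FIRST(S) = {epsilon, bool, else, end, read}.
FIRST(R): from R->S N N we get {epsilon, bool, else, end, read}. So FIRST(R) = {epsilon, bool, else, end, read}.
FIRST(L): from L->S read we get {bool, else, end, read}; from L->read N we get {read}. So FIRST(L) = {bool, else, end, read}.

{epsilon, bool, else, end, read}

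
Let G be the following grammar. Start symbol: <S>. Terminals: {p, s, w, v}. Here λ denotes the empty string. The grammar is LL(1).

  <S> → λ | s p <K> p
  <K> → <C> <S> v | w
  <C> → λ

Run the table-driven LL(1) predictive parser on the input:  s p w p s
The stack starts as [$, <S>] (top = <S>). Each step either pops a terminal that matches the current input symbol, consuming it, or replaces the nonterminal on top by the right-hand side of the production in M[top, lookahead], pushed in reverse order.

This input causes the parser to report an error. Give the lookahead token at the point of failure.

s

step 1: stack=$ <S>  input=s p w p s $  — expand <S> → s p <K> p
step 2: stack=$ p <K> p s  input=s p w p s $  — match s
step 3: stack=$ p <K> p  input=p w p s $  — match p
step 4: stack=$ p <K>  input=w p s $  — expand <K> → w
step 5: stack=$ p w  input=w p s $  — match w
step 6: stack=$ p  input=p s $  — match p
step 7: stack=$  input=s $  — error: stack empty but input remains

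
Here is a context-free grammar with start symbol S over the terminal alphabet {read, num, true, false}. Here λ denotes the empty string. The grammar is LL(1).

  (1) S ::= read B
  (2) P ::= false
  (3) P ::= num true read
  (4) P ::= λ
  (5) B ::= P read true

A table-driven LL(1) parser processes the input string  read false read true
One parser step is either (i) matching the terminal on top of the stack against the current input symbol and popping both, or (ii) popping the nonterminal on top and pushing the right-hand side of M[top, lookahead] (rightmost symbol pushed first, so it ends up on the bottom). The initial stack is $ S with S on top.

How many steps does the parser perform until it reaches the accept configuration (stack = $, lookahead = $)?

step 1: stack=$ S  input=read false read true $  — expand S ::= read B
step 2: stack=$ B read  input=read false read true $  — match read
step 3: stack=$ B  input=false read true $  — expand B ::= P read true
step 4: stack=$ true read P  input=false read true $  — expand P ::= false
step 5: stack=$ true read false  input=false read true $  — match false
step 6: stack=$ true read  input=read true $  — match read
step 7: stack=$ true  input=true $  — match true
Accept reached after 7 steps.

7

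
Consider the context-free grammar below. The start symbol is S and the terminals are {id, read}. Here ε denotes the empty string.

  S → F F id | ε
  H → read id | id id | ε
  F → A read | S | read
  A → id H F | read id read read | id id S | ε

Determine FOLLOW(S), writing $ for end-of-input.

{$, id, read}

FIRST(H) = {ε, id, read}
FIRST(A) = {ε, id, read}
FIRST(S) = {ε, id, read}  (via F F id)
FIRST(F) = {ε, id, read}  (via A read, S)
FOLLOW(S) includes $ since S is the start symbol.
FOLLOW(A): in F→A read, A is followed by read with FIRST {read}. Thus FOLLOW(A) = {read}.
FOLLOW(H): in A→id H F, H is followed by F with FIRST {ε, id, read}; in A→id H F, the suffix after H is nullable, so FOLLOW(H) ⊇ FOLLOW(A) = {read}. Thus FOLLOW(H) = {id, read}.
FOLLOW(F): in S→F F id (occurrence 1), F is followed by F id with FIRST {id, read}; in S→F F id (occurrence 2), F is followed by id with FIRST {id}; in A→id H F, the suffix after F is empty, so FOLLOW(F) ⊇ FOLLOW(A) = {read}. Thus FOLLOW(F) = {id, read}.
FOLLOW(S): in F→S, the suffix after S is empty, so FOLLOW(S) ⊇ FOLLOW(F) = {id, read}; in A→id id S, the suffix after S is empty, so FOLLOW(S) ⊇ FOLLOW(A) = {read}. Thus FOLLOW(S) = {$, id, read}.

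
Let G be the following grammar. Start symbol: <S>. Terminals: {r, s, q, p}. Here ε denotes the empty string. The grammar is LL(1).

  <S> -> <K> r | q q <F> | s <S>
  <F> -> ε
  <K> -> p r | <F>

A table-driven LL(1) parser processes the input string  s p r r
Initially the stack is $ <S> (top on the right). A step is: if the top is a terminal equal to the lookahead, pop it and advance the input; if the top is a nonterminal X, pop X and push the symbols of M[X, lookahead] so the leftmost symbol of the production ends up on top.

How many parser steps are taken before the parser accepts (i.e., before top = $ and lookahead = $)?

     Stack    Input      Action
  1  $ <S>    s p r r $  expand <S> -> s <S>
  2  $ <S> s  s p r r $  match s
  3  $ <S>    p r r $    expand <S> -> <K> r
  4  $ r <K>  p r r $    expand <K> -> p r
  5  $ r r p  p r r $    match p
  6  $ r r    r r $      match r
  7  $ r      r $        match r
Accept reached after 7 steps.

7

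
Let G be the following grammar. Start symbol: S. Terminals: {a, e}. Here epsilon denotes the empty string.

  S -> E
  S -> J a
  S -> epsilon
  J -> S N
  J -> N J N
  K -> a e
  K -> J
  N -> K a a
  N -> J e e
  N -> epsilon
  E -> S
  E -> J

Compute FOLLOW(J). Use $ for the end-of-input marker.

{$, a, e}

FIRST(S) = {epsilon, a, e}  (via E, J a)
FIRST(J) = {epsilon, a, e}  (via S N, N J N)
FIRST(K) = {epsilon, a, e}  (via J)
FIRST(E) = {epsilon, a, e}  (via S, J)
FIRST(N) = {epsilon, a, e}  (via K a a, J e e)
FOLLOW(S) includes $ since S is the start symbol.
FOLLOW(K): in N->K a a, K is followed by a a with FIRST {a}. Thus FOLLOW(K) = {a}.
FOLLOW(S): in J->S N, S is followed by N with FIRST {epsilon, a, e}; in J->S N, the suffix after S is nullable, so FOLLOW(S) ⊇ FOLLOW(J) = {$, a, e}; in E->S, the suffix after S is empty, so FOLLOW(S) ⊇ FOLLOW(E) = {$, a, e}. Thus FOLLOW(S) = {$, a, e}.
FOLLOW(E): in S->E, the suffix after E is empty, so FOLLOW(E) ⊇ FOLLOW(S) = {$, a, e}. Thus FOLLOW(E) = {$, a, e}.
FOLLOW(J): in S->J a, J is followed by a with FIRST {a}; in J->N J N, J is followed by N with FIRST {epsilon, a, e}; in J->N J N, the suffix after J is nullable (adds nothing new); in K->J, the suffix after J is empty, so FOLLOW(J) ⊇ FOLLOW(K) = {a}; in N->J e e, J is followed by e e with FIRST {e}; in E->J, the suffix after J is empty, so FOLLOW(J) ⊇ FOLLOW(E) = {$, a, e}. Thus FOLLOW(J) = {$, a, e}.
FOLLOW(N): in J->S N, the suffix after N is empty, so FOLLOW(N) ⊇ FOLLOW(J) = {$, a, e}; in J->N J N (occurrence 1), N is followed by J N with FIRST {epsilon, a, e}; in J->N J N (occurrence 1), the suffix after N is nullable, so FOLLOW(N) ⊇ FOLLOW(J) = {$, a, e}; in J->N J N (occurrence 2), the suffix after N is empty, so FOLLOW(N) ⊇ FOLLOW(J) = {$, a, e}. Thus FOLLOW(N) = {$, a, e}.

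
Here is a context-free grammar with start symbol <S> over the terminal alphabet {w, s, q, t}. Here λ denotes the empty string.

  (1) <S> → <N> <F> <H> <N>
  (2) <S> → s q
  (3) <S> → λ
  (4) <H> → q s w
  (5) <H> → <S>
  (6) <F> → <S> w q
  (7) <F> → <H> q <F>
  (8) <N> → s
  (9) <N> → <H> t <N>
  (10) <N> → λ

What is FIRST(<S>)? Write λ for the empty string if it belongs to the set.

FIRST(<S>) = {λ, q, s, t, w}  (via <N> <F> <H> <N>)
FIRST(<H>) = {λ, q, s, t, w}  (via <S>)
FIRST(<F>) = {q, s, t, w}  (via <S> w q, <H> q <F>)
FIRST(<N>) = {λ, q, s, t, w}  (via <H> t <N>)

{λ, q, s, t, w}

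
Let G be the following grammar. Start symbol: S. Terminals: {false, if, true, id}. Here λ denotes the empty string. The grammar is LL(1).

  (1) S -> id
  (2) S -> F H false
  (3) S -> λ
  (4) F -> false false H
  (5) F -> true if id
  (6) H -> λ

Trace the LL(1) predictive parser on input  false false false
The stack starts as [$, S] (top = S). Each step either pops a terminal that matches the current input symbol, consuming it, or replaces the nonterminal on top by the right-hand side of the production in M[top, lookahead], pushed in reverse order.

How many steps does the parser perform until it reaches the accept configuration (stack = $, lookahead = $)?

7

step 1: stack=$ S  input=false false false $  — expand S -> F H false
step 2: stack=$ false H F  input=false false false $  — expand F -> false false H
step 3: stack=$ false H H false false  input=false false false $  — match false
step 4: stack=$ false H H false  input=false false $  — match false
step 5: stack=$ false H H  input=false $  — expand H -> λ
step 6: stack=$ false H  input=false $  — expand H -> λ
step 7: stack=$ false  input=false $  — match false
Accept reached after 7 steps.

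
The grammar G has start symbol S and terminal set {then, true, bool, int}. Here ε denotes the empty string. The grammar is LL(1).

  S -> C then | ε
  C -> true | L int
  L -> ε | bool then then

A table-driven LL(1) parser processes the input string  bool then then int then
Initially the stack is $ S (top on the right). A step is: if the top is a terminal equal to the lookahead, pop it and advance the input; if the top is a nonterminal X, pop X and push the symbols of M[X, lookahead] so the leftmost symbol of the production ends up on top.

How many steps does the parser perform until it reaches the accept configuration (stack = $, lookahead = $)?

     Stack                      Input                      Action
  1  $ S                        bool then then int then $  expand S -> C then
  2  $ then C                   bool then then int then $  expand C -> L int
  3  $ then int L               bool then then int then $  expand L -> bool then then
  4  $ then int then then bool  bool then then int then $  match bool
  5  $ then int then then       then then int then $       match then
  6  $ then int then            then int then $            match then
  7  $ then int                 int then $                 match int
  8  $ then                     then $                     match then
Accept reached after 8 steps.

8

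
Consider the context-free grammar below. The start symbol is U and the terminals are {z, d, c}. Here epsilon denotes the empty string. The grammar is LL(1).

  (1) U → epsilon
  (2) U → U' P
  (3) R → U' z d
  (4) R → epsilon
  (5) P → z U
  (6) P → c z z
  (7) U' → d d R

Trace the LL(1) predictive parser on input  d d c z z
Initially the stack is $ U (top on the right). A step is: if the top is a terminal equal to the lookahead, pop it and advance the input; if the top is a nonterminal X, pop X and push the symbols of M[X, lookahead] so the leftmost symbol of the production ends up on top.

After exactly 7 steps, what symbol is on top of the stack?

step 1: stack=$ U  input=d d c z z $  — expand U → U' P
step 2: stack=$ P U'  input=d d c z z $  — expand U' → d d R
step 3: stack=$ P R d d  input=d d c z z $  — match d
step 4: stack=$ P R d  input=d c z z $  — match d
step 5: stack=$ P R  input=c z z $  — expand R → epsilon
step 6: stack=$ P  input=c z z $  — expand P → c z z
step 7: stack=$ z z c  input=c z z $  — match c
Stack after step 7: $ z z (top = z).

z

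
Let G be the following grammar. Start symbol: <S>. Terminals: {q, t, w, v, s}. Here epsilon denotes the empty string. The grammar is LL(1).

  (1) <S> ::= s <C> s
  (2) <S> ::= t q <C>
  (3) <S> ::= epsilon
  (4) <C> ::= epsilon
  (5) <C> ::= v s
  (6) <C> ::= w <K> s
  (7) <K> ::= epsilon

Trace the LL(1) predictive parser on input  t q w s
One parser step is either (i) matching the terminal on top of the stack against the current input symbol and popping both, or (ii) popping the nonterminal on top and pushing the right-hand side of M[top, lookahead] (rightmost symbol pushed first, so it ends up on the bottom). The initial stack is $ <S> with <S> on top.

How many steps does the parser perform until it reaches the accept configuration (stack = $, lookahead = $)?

7

step 1: stack=$ <S>  input=t q w s $  — expand <S> ::= t q <C>
step 2: stack=$ <C> q t  input=t q w s $  — match t
step 3: stack=$ <C> q  input=q w s $  — match q
step 4: stack=$ <C>  input=w s $  — expand <C> ::= w <K> s
step 5: stack=$ s <K> w  input=w s $  — match w
step 6: stack=$ s <K>  input=s $  — expand <K> ::= epsilon
step 7: stack=$ s  input=s $  — match s
Accept reached after 7 steps.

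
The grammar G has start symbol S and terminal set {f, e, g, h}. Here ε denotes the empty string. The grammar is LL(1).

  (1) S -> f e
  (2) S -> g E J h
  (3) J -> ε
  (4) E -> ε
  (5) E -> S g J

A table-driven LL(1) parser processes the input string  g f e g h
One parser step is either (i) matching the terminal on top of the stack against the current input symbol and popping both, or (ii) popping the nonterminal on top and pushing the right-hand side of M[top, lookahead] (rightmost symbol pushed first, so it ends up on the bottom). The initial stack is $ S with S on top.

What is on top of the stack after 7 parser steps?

J

     Stack          Input        Action
  1  $ S            g f e g h $  expand S -> g E J h
  2  $ h J E g      g f e g h $  match g
  3  $ h J E        f e g h $    expand E -> S g J
  4  $ h J J g S    f e g h $    expand S -> f e
  5  $ h J J g e f  f e g h $    match f
  6  $ h J J g e    e g h $      match e
  7  $ h J J g      g h $        match g
Stack after step 7: $ h J J (top = J).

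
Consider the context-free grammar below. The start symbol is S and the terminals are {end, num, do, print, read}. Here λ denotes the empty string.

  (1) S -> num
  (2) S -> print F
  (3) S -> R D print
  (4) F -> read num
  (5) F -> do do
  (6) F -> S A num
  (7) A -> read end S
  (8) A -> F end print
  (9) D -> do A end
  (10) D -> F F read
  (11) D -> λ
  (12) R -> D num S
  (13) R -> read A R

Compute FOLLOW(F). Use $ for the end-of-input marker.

FIRST(S) = {do, num, print, read}  (via R D print)
FIRST(F) = {do, num, print, read}  (via S A num)
FIRST(A) = {do, num, print, read}  (via F end print)
FIRST(D) = {λ, do, num, print, read}  (via F F read)
FIRST(R) = {do, num, print, read}  (via D num S)
FOLLOW(S) includes $ since S is the start symbol.
FOLLOW(A): in F->S A num, A is followed by num with FIRST {num}; in D->do A end, A is followed by end with FIRST {end}; in R->read A R, A is followed by R with FIRST {do, num, print, read}. Thus FOLLOW(A) = {do, end, num, print, read}.
FOLLOW(D): in S->R D print, D is followed by print with FIRST {print}; in R->D num S, D is followed by num S with FIRST {num}. Thus FOLLOW(D) = {num, print}.
FOLLOW(R): in S->R D print, R is followed by D print with FIRST {do, num, print, read}; in R->read A R, the suffix after R is empty (adds nothing new). Thus FOLLOW(R) = {do, num, print, read}.
FOLLOW(S): in F->S A num, S is followed by A num with FIRST {do, num, print, read}; in A->read end S, the suffix after S is empty, so FOLLOW(S) ⊇ FOLLOW(A) = {do, end, num, print, read}; in R->D num S, the suffix after S is empty, so FOLLOW(S) ⊇ FOLLOW(R) = {do, num, print, read}. Thus FOLLOW(S) = {$, do, end, num, print, read}.
FOLLOW(F): in S->print F, the suffix after F is empty, so FOLLOW(F) ⊇ FOLLOW(S) = {$, do, end, num, print, read}; in A->F end print, F is followed by end print with FIRST {end}; in D->F F read (occurrence 1), F is followed by F read with FIRST {do, num, print, read}; in D->F F read (occurrence 2), F is followed by read with FIRST {read}. Thus FOLLOW(F) = {$, do, end, num, print, read}.

{$, do, end, num, print, read}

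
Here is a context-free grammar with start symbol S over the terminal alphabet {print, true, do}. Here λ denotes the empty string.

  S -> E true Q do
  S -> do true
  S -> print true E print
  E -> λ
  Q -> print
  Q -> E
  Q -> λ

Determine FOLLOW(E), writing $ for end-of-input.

{do, print, true}

FIRST(E) = {λ}
FIRST(S) = {do, print, true}  (via E true Q do)
FIRST(Q) = {λ, print}  (via E)
FOLLOW(S) includes $ since S is the start symbol.
FOLLOW(S): S appears on no right-hand side. Thus FOLLOW(S) = {$}.
FOLLOW(Q): in S->E true Q do, Q is followed by do with FIRST {do}. Thus FOLLOW(Q) = {do}.
FOLLOW(E): in S->E true Q do, E is followed by true Q do with FIRST {true}; in S->print true E print, E is followed by print with FIRST {print}; in Q->E, the suffix after E is empty, so FOLLOW(E) ⊇ FOLLOW(Q) = {do}. Thus FOLLOW(E) = {do, print, true}.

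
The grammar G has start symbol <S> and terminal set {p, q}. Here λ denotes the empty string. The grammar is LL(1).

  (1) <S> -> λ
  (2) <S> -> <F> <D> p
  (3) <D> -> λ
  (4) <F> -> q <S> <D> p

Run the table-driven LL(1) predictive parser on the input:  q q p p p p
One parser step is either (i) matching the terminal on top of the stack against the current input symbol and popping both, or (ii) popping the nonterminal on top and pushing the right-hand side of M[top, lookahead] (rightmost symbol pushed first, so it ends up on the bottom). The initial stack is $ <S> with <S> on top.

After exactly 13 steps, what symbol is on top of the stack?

<D>

      Stack                            Input          Action
   1  $ <S>                            q q p p p p $  expand <S> -> <F> <D> p
   2  $ p <D> <F>                      q q p p p p $  expand <F> -> q <S> <D> p
   3  $ p <D> p <D> <S> q              q q p p p p $  match q
   4  $ p <D> p <D> <S>                q p p p p $    expand <S> -> <F> <D> p
   5  $ p <D> p <D> p <D> <F>          q p p p p $    expand <F> -> q <S> <D> p
   6  $ p <D> p <D> p <D> p <D> <S> q  q p p p p $    match q
   7  $ p <D> p <D> p <D> p <D> <S>    p p p p $      expand <S> -> λ
   8  $ p <D> p <D> p <D> p <D>        p p p p $      expand <D> -> λ
   9  $ p <D> p <D> p <D> p            p p p p $      match p
  10  $ p <D> p <D> p <D>              p p p $        expand <D> -> λ
  11  $ p <D> p <D> p                  p p p $        match p
  12  $ p <D> p <D>                    p p $          expand <D> -> λ
  13  $ p <D> p                        p p $          match p
Stack after step 13: $ p <D> (top = <D>).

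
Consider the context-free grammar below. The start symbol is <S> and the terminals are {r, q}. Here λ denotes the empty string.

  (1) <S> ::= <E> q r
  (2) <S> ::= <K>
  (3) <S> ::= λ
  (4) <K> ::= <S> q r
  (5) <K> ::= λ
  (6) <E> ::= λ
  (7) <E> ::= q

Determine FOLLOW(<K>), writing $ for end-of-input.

{$, q}

FIRST(<E>) = {λ, q}
FIRST(<S>) = {λ, q}  (via <E> q r, <K>)
FIRST(<K>) = {λ, q}  (via <S> q r)
FOLLOW(<S>) includes $ since <S> is the start symbol.
FOLLOW(<S>): in <K>::=<S> q r, <S> is followed by q r with FIRST {q}. Thus FOLLOW(<S>) = {$, q}.
FOLLOW(<K>): in <S>::=<K>, the suffix after <K> is empty, so FOLLOW(<K>) ⊇ FOLLOW(<S>) = {$, q}. Thus FOLLOW(<K>) = {$, q}.
FOLLOW(<E>): in <S>::=<E> q r, <E> is followed by q r with FIRST {q}. Thus FOLLOW(<E>) = {q}.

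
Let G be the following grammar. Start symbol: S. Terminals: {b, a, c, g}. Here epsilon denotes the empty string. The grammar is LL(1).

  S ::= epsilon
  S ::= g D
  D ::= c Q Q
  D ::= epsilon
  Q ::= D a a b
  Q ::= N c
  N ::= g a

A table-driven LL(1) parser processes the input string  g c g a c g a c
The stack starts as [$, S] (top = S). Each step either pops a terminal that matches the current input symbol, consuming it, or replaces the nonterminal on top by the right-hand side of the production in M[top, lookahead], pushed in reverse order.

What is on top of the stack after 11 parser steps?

g

step 1: stack=$ S  input=g c g a c g a c $  — expand S ::= g D
step 2: stack=$ D g  input=g c g a c g a c $  — match g
step 3: stack=$ D  input=c g a c g a c $  — expand D ::= c Q Q
step 4: stack=$ Q Q c  input=c g a c g a c $  — match c
step 5: stack=$ Q Q  input=g a c g a c $  — expand Q ::= N c
step 6: stack=$ Q c N  input=g a c g a c $  — expand N ::= g a
step 7: stack=$ Q c a g  input=g a c g a c $  — match g
step 8: stack=$ Q c a  input=a c g a c $  — match a
step 9: stack=$ Q c  input=c g a c $  — match c
step 10: stack=$ Q  input=g a c $  — expand Q ::= N c
step 11: stack=$ c N  input=g a c $  — expand N ::= g a
Stack after step 11: $ c a g (top = g).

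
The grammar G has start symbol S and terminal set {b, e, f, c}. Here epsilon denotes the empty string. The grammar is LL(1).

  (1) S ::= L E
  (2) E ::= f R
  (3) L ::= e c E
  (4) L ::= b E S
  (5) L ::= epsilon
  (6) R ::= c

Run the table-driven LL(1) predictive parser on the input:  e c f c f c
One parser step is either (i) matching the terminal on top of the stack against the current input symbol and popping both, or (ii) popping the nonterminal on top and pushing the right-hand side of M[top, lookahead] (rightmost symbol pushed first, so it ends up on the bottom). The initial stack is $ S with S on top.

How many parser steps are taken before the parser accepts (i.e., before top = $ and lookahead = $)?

12

step 1: stack=$ S  input=e c f c f c $  — expand S ::= L E
step 2: stack=$ E L  input=e c f c f c $  — expand L ::= e c E
step 3: stack=$ E E c e  input=e c f c f c $  — match e
step 4: stack=$ E E c  input=c f c f c $  — match c
step 5: stack=$ E E  input=f c f c $  — expand E ::= f R
step 6: stack=$ E R f  input=f c f c $  — match f
step 7: stack=$ E R  input=c f c $  — expand R ::= c
step 8: stack=$ E c  input=c f c $  — match c
step 9: stack=$ E  input=f c $  — expand E ::= f R
step 10: stack=$ R f  input=f c $  — match f
step 11: stack=$ R  input=c $  — expand R ::= c
step 12: stack=$ c  input=c $  — match c
Accept reached after 12 steps.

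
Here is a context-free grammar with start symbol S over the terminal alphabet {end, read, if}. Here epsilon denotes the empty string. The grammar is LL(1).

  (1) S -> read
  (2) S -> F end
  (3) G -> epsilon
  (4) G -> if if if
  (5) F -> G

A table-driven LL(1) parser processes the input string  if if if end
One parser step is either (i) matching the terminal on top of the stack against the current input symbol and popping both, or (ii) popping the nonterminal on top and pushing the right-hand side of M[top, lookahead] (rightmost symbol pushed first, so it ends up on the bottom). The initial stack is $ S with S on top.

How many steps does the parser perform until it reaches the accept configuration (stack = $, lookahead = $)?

step 1: stack=$ S  input=if if if end $  — expand S -> F end
step 2: stack=$ end F  input=if if if end $  — expand F -> G
step 3: stack=$ end G  input=if if if end $  — expand G -> if if if
step 4: stack=$ end if if if  input=if if if end $  — match if
step 5: stack=$ end if if  input=if if end $  — match if
step 6: stack=$ end if  input=if end $  — match if
step 7: stack=$ end  input=end $  — match end
Accept reached after 7 steps.

7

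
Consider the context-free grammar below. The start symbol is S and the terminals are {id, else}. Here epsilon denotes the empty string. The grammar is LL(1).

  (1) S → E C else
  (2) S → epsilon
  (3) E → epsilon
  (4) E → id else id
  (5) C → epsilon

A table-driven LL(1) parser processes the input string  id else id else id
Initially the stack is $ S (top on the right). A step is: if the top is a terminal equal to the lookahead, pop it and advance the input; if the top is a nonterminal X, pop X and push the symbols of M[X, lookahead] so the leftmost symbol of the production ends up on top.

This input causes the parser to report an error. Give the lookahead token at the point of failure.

     Stack                Input                 Action
  1  $ S                  id else id else id $  expand S → E C else
  2  $ else C E           id else id else id $  expand E → id else id
  3  $ else C id else id  id else id else id $  match id
  4  $ else C id else     else id else id $     match else
  5  $ else C id          id else id $          match id
  6  $ else C             else id $             expand C → epsilon
  7  $ else               else id $             match else
  8  $                    id $                  error: stack empty but input remains

id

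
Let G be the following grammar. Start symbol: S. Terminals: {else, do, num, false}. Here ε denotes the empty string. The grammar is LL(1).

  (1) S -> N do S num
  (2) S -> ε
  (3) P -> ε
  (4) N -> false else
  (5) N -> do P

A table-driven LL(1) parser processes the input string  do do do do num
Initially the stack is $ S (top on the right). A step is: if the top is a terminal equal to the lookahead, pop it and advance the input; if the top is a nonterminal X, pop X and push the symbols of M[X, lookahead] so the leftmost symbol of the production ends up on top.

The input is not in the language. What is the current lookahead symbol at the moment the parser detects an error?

$

      Stack                Input              Action
   1  $ S                  do do do do num $  expand S -> N do S num
   2  $ num S do N         do do do do num $  expand N -> do P
   3  $ num S do P do      do do do do num $  match do
   4  $ num S do P         do do do num $     expand P -> ε
   5  $ num S do           do do do num $     match do
   6  $ num S              do do num $        expand S -> N do S num
   7  $ num num S do N     do do num $        expand N -> do P
   8  $ num num S do P do  do do num $        match do
   9  $ num num S do P     do num $           expand P -> ε
  10  $ num num S do       do num $           match do
  11  $ num num S          num $              expand S -> ε
  12  $ num num            num $              match num
  13  $ num                $                  error: top is terminal num but lookahead is $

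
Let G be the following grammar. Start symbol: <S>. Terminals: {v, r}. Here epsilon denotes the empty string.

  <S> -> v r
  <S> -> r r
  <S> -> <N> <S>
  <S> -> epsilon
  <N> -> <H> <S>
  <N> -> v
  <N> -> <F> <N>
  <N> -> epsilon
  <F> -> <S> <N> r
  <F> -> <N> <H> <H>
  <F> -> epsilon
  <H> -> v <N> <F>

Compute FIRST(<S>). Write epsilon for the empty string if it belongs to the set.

{epsilon, r, v}

FIRST(<H>): from <H>->v <N> <F> we get {v}. So FIRST(<H>) = {v}.
FIRST(<S>): from <S>->v r we get {v}; from <S>->r r we get {r}; from <S>-><N> <S> we get {epsilon, r, v}; from <S>->epsilon we get {epsilon}. So FIRST(<S>) = {epsilon, r, v}.
FIRST(<N>): from <N>-><H> <S> we get {v}; from <N>->v we get {v}; from <N>-><F> <N> we get {epsilon, r, v}; from <N>->epsilon we get {epsilon}. So FIRST(<N>) = {epsilon, r, v}.
FIRST(<F>): from <F>-><S> <N> r we get {r, v}; from <F>-><N> <H> <H> we get {r, v}; from <F>->epsilon we get {epsilon}. So FIRST(<F>) = {epsilon, r, v}.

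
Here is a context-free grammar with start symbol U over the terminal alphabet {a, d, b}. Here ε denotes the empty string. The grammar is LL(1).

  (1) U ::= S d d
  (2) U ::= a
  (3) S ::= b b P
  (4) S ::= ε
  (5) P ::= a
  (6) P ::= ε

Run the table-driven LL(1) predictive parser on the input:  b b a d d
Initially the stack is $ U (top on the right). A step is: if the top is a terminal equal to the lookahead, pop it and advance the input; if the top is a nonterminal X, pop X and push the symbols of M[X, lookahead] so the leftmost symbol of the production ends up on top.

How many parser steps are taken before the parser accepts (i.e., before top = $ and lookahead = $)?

8

     Stack        Input        Action
  1  $ U          b b a d d $  expand U ::= S d d
  2  $ d d S      b b a d d $  expand S ::= b b P
  3  $ d d P b b  b b a d d $  match b
  4  $ d d P b    b a d d $    match b
  5  $ d d P      a d d $      expand P ::= a
  6  $ d d a      a d d $      match a
  7  $ d d        d d $        match d
  8  $ d          d $          match d
Accept reached after 8 steps.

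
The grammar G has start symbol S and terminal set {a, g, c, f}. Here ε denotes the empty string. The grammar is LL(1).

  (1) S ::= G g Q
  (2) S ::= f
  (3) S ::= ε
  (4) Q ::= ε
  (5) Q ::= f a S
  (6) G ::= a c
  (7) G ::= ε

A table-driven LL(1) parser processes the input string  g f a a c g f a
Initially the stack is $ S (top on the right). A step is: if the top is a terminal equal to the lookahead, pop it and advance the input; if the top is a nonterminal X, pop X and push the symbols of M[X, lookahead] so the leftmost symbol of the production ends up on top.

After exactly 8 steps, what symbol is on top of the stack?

a

     Stack    Input              Action
  1  $ S      g f a a c g f a $  expand S ::= G g Q
  2  $ Q g G  g f a a c g f a $  expand G ::= ε
  3  $ Q g    g f a a c g f a $  match g
  4  $ Q      f a a c g f a $    expand Q ::= f a S
  5  $ S a f  f a a c g f a $    match f
  6  $ S a    a a c g f a $      match a
  7  $ S      a c g f a $        expand S ::= G g Q
  8  $ Q g G  a c g f a $        expand G ::= a c
Stack after step 8: $ Q g c a (top = a).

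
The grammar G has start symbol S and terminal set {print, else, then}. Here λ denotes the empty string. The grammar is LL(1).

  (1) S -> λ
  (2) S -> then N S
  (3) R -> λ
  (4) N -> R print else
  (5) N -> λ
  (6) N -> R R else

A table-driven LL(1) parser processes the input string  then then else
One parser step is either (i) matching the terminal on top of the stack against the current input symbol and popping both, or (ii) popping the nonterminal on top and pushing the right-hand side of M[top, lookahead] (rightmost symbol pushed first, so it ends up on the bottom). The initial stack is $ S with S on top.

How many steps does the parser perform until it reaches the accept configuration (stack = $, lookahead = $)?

10

      Stack         Input             Action
   1  $ S           then then else $  expand S -> then N S
   2  $ S N then    then then else $  match then
   3  $ S N         then else $       expand N -> λ
   4  $ S           then else $       expand S -> then N S
   5  $ S N then    then else $       match then
   6  $ S N         else $            expand N -> R R else
   7  $ S else R R  else $            expand R -> λ
   8  $ S else R    else $            expand R -> λ
   9  $ S else      else $            match else
  10  $ S           $                 expand S -> λ
Accept reached after 10 steps.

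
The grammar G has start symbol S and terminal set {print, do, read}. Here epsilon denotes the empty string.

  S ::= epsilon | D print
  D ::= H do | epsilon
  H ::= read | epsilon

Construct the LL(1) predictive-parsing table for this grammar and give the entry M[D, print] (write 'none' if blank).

D ::= epsilon

FIRST(H) = {epsilon, read}
FIRST(D) = {epsilon, do, read}  (via H do)
FIRST(S) = {epsilon, do, print, read}  (via D print)
FOLLOW(S) includes $ since S is the start symbol.
FOLLOW(D): in S::=D print, D is followed by print with FIRST {print}. Thus FOLLOW(D) = {print}.
For D ::= H do: FIRST(H do) = {do, read}, so it goes in M[D, t] for t ∈ {do, read}.
For D ::= epsilon: FIRST(epsilon) = {epsilon}, so it goes in M[D, t] for t ∈ {}; since epsilon ∈ FIRST, also for every t ∈ FOLLOW(D) = {print}.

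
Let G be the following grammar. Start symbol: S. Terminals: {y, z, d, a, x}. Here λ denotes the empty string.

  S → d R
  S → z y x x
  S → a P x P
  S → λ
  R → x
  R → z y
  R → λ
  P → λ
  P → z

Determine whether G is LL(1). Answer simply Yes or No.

Yes

FIRST(S) = {λ, a, d, z}
FIRST(R) = {λ, x, z}
FIRST(P) = {λ, z}
FOLLOW(S) = {$}
FOLLOW(R) = {$}
FOLLOW(P) = {$, x}
Each cell of M receives at most one production.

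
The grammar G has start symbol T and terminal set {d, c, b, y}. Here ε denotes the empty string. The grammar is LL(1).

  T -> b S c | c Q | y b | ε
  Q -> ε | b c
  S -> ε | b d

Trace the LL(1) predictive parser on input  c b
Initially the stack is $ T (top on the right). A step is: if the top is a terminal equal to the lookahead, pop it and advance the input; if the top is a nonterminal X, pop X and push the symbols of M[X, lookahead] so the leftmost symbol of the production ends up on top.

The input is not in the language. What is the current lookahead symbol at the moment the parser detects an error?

$

step 1: stack=$ T  input=c b $  — expand T -> c Q
step 2: stack=$ Q c  input=c b $  — match c
step 3: stack=$ Q  input=b $  — expand Q -> b c
step 4: stack=$ c b  input=b $  — match b
step 5: stack=$ c  input=$  — error: top is terminal c but lookahead is $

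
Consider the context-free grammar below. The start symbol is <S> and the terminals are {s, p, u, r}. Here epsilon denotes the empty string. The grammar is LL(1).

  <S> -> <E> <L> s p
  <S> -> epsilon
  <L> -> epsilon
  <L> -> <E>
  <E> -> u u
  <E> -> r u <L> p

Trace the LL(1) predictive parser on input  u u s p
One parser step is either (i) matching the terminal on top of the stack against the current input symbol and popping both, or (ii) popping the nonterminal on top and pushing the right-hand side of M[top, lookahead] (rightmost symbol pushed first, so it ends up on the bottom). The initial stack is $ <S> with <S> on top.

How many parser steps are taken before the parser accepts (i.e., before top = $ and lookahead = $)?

7

step 1: stack=$ <S>  input=u u s p $  — expand <S> -> <E> <L> s p
step 2: stack=$ p s <L> <E>  input=u u s p $  — expand <E> -> u u
step 3: stack=$ p s <L> u u  input=u u s p $  — match u
step 4: stack=$ p s <L> u  input=u s p $  — match u
step 5: stack=$ p s <L>  input=s p $  — expand <L> -> epsilon
step 6: stack=$ p s  input=s p $  — match s
step 7: stack=$ p  input=p $  — match p
Accept reached after 7 steps.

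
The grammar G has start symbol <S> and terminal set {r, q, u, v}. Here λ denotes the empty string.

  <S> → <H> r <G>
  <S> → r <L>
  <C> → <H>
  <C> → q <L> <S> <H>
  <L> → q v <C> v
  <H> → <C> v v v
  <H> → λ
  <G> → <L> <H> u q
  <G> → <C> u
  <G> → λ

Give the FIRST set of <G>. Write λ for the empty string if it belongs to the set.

FIRST(<L>) = {q}
FIRST(<S>) = {q, r, v}  (via <H> r <G>)
FIRST(<C>) = {λ, q, v}  (via <H>)
FIRST(<H>) = {λ, q, v}  (via <C> v v v)
FIRST(<G>) = {λ, q, u, v}  (via <L> <H> u q, <C> u)

{λ, q, u, v}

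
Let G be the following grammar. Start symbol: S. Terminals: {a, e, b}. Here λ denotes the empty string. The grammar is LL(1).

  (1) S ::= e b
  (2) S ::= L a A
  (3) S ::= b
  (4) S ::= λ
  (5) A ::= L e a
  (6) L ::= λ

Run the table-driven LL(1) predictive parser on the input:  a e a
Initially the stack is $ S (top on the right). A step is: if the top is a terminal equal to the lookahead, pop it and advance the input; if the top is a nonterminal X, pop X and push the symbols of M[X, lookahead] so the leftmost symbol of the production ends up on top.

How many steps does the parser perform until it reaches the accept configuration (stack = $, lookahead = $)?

7

     Stack    Input    Action
  1  $ S      a e a $  expand S ::= L a A
  2  $ A a L  a e a $  expand L ::= λ
  3  $ A a    a e a $  match a
  4  $ A      e a $    expand A ::= L e a
  5  $ a e L  e a $    expand L ::= λ
  6  $ a e    e a $    match e
  7  $ a      a $      match a
Accept reached after 7 steps.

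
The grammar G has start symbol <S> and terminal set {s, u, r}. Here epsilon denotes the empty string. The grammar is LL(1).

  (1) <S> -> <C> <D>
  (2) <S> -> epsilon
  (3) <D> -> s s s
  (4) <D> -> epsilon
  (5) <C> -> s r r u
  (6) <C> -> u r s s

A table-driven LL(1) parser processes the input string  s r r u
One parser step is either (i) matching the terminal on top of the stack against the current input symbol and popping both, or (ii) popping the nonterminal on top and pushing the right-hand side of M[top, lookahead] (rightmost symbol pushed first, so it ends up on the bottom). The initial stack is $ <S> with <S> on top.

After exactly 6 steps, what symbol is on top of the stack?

<D>

step 1: stack=$ <S>  input=s r r u $  — expand <S> -> <C> <D>
step 2: stack=$ <D> <C>  input=s r r u $  — expand <C> -> s r r u
step 3: stack=$ <D> u r r s  input=s r r u $  — match s
step 4: stack=$ <D> u r r  input=r r u $  — match r
step 5: stack=$ <D> u r  input=r u $  — match r
step 6: stack=$ <D> u  input=u $  — match u
Stack after step 6: $ <D> (top = <D>).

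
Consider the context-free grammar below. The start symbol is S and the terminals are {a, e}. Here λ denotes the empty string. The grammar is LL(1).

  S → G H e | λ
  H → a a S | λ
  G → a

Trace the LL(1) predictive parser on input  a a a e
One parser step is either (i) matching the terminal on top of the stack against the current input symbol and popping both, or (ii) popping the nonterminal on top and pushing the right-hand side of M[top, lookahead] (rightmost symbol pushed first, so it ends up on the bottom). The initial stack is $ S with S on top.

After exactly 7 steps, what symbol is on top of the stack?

step 1: stack=$ S  input=a a a e $  — expand S → G H e
step 2: stack=$ e H G  input=a a a e $  — expand G → a
step 3: stack=$ e H a  input=a a a e $  — match a
step 4: stack=$ e H  input=a a e $  — expand H → a a S
step 5: stack=$ e S a a  input=a a e $  — match a
step 6: stack=$ e S a  input=a e $  — match a
step 7: stack=$ e S  input=e $  — expand S → λ
Stack after step 7: $ e (top = e).

e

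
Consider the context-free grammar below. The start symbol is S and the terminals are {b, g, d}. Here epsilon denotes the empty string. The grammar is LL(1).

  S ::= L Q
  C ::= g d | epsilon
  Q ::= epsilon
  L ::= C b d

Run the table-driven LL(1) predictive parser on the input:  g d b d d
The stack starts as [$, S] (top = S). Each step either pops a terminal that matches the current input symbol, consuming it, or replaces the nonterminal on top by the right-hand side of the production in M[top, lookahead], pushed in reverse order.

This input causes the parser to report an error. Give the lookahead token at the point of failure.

d

     Stack        Input        Action
  1  $ S          g d b d d $  expand S ::= L Q
  2  $ Q L        g d b d d $  expand L ::= C b d
  3  $ Q d b C    g d b d d $  expand C ::= g d
  4  $ Q d b d g  g d b d d $  match g
  5  $ Q d b d    d b d d $    match d
  6  $ Q d b      b d d $      match b
  7  $ Q d        d d $        match d
  8  $ Q          d $          error: M[Q, d] is empty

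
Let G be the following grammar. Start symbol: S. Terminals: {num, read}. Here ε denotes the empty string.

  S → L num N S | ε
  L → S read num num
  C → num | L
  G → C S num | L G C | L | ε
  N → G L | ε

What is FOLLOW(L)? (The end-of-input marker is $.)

FIRST(S): from S→L num N S we get {read}; from S→ε we get {ε}. So FIRST(S) = {ε, read}.
FIRST(L): from L→S read num num we get {read}. So FIRST(L) = {read}.
FIRST(C): from C→num we get {num}; from C→L we get {read}. So FIRST(C) = {num, read}.
FIRST(G): from G→C S num we get {num, read}; from G→L G C we get {read}; from G→L we get {read}; from G→ε we get {ε}. So FIRST(G) = {ε, num, read}.
FIRST(N): from N→G L we get {num, read}; from N→ε we get {ε}. So FIRST(N) = {ε, num, read}.
FOLLOW(S) includes $ since S is the start symbol.
FOLLOW(S): in S→L num N S, the suffix after S is empty (adds nothing new); in L→S read num num, S is followed by read num num with FIRST {read}; in G→C S num, S is followed by num with FIRST {num}. Thus FOLLOW(S) = {$, num, read}.
FOLLOW(G): in G→L G C, G is followed by C with FIRST {num, read}; in N→G L, G is followed by L with FIRST {read}. Thus FOLLOW(G) = {num, read}.
FOLLOW(C): in G→C S num, C is followed by S num with FIRST {num, read}; in G→L G C, the suffix after C is empty, so FOLLOW(C) ⊇ FOLLOW(G) = {num, read}. Thus FOLLOW(C) = {num, read}.
FOLLOW(N): in S→L num N S, N is followed by S with FIRST {ε, read}; in S→L num N S, the suffix after N is nullable, so FOLLOW(N) ⊇ FOLLOW(S) = {$, num, read}. Thus FOLLOW(N) = {$, num, read}.
FOLLOW(L): in S→L num N S, L is followed by num N S with FIRST {num}; in C→L, the suffix after L is empty, so FOLLOW(L) ⊇ FOLLOW(C) = {num, read}; in G→L G C, L is followed by G C with FIRST {num, read}; in G→L, the suffix after L is empty, so FOLLOW(L) ⊇ FOLLOW(G) = {num, read}; in N→G L, the suffix after L is empty, so FOLLOW(L) ⊇ FOLLOW(N) = {$, num, read}. Thus FOLLOW(L) = {$, num, read}.

{$, num, read}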